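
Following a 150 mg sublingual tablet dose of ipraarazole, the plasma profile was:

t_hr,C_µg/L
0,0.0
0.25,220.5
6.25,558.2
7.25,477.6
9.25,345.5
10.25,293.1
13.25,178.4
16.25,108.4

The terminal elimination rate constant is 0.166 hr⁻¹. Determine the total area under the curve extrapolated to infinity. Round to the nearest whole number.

AUC = 5814 µg/L·hr

Trapezoidal AUC_0→16.25:
  [0→0.25]: (0.0+220.5)/2 × 0.25 = 27.5625
  [0.25→6.25]: (220.5+558.2)/2 × 6 = 2336.1
  [6.25→7.25]: (558.2+477.6)/2 × 1 = 517.9
  [7.25→9.25]: (477.6+345.5)/2 × 2 = 823.1
  [9.25→10.25]: (345.5+293.1)/2 × 1 = 319.3
  [10.25→13.25]: (293.1+178.4)/2 × 3 = 707.25
  [13.25→16.25]: (178.4+108.4)/2 × 3 = 430.2
  Sum = 5161.4125 µg/L·hr
Extrapolated tail: C_last / k_e = 108.4 / 0.166 = 653.012
AUC_0→∞ = 5161.4125 + 653.012 = 5814.4245 µg/L·hr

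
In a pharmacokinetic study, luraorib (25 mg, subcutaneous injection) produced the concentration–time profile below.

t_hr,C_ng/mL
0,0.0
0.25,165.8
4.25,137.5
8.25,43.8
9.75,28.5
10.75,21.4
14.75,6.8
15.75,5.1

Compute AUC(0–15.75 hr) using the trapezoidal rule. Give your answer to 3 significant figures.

AUC = 1130 ng/mL·hr

Trapezoidal AUC_0→15.75:
  [0→0.25]: (0.0+165.8)/2 × 0.25 = 20.725
  [0.25→4.25]: (165.8+137.5)/2 × 4 = 606.6
  [4.25→8.25]: (137.5+43.8)/2 × 4 = 362.6
  [8.25→9.75]: (43.8+28.5)/2 × 1.5 = 54.225
  [9.75→10.75]: (28.5+21.4)/2 × 1 = 24.95
  [10.75→14.75]: (21.4+6.8)/2 × 4 = 56.4
  [14.75→15.75]: (6.8+5.1)/2 × 1 = 5.95
  Sum = 1131.45 ng/mL·hr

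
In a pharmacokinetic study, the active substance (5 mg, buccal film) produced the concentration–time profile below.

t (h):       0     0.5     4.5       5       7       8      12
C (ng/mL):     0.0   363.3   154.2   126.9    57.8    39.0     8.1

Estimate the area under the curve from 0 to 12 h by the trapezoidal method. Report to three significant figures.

Trapezoidal AUC_0→12:
  [0→0.5]: (0.0+363.3)/2 × 0.5 = 90.825
  [0.5→4.5]: (363.3+154.2)/2 × 4 = 1035.0
  [4.5→5]: (154.2+126.9)/2 × 0.5 = 70.275
  [5→7]: (126.9+57.8)/2 × 2 = 184.7
  [7→8]: (57.8+39.0)/2 × 1 = 48.4
  [8→12]: (39.0+8.1)/2 × 4 = 94.2
  Sum = 1523.4 ng/mL·h

AUC = 1520 ng/mL·h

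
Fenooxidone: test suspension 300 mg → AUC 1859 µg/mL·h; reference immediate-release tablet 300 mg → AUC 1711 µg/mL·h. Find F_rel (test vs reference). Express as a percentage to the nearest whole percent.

F_rel = 109%

F_rel = (AUC_test/D_test) / (AUC_ref/D_ref)
      = (1859/300) / (1711/300)
      = 6.19667 / 5.70333 = 1.0865 = 108.65%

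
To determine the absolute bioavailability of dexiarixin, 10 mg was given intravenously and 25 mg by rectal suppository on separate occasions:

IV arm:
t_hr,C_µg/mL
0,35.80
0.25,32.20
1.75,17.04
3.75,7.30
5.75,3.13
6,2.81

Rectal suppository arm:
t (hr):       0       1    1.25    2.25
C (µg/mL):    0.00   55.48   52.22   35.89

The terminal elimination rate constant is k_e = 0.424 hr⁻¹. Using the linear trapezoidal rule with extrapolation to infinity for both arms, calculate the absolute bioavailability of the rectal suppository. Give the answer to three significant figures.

F = 0.776

Trapezoidal AUC_0→6 (IV):
  [0→0.25]: (35.80+32.20)/2 × 0.25 = 8.5
  [0.25→1.75]: (32.20+17.04)/2 × 1.5 = 36.93
  [1.75→3.75]: (17.04+7.30)/2 × 2 = 24.34
  [3.75→5.75]: (7.30+3.13)/2 × 2 = 10.43
  [5.75→6]: (3.13+2.81)/2 × 0.25 = 0.7425
  Sum = 80.9425 µg/mL·hr
IV tail: 2.81/0.424 = 6.627; AUC_iv,0→∞ = 80.9425 + 6.627 = 87.5695 µg/mL·hr
Trapezoidal AUC_0→2.25 (rectal suppository):
  [0→1]: (0.00+55.48)/2 × 1 = 27.74
  [1→1.25]: (55.48+52.22)/2 × 0.25 = 13.4625
  [1.25→2.25]: (52.22+35.89)/2 × 1 = 44.055
  Sum = 85.2575 µg/mL·hr
rectal suppository tail: 35.89/0.424 = 84.646; AUC_ev,0→∞ = 85.2575 + 84.646 = 169.9035 µg/mL·hr
F = (AUC_ev/D_ev)/(AUC_iv/D_iv) = (169.9035/25)/(87.5695/10) = 6.79614/8.75695 = 0.7761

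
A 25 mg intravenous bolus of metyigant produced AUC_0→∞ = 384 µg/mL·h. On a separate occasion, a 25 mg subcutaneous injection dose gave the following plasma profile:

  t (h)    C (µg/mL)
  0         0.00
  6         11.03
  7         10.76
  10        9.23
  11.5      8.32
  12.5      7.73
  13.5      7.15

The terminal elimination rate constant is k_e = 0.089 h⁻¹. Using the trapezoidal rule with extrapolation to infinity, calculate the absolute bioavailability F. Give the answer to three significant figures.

F = 0.476

Trapezoidal AUC_0→13.5 (subcutaneous injection):
  [0→6]: (0.00+11.03)/2 × 6 = 33.09
  [6→7]: (11.03+10.76)/2 × 1 = 10.895
  [7→10]: (10.76+9.23)/2 × 3 = 29.985
  [10→11.5]: (9.23+8.32)/2 × 1.5 = 13.1625
  [11.5→12.5]: (8.32+7.73)/2 × 1 = 8.025
  [12.5→13.5]: (7.73+7.15)/2 × 1 = 7.44
  Sum = 102.5975 µg/mL·h
Tail: C_last/k_e = 7.15/0.089 = 80.337
AUC_0→∞ (subcutaneous injection) = 102.5975 + 80.337 = 182.9345 µg/mL·h
F = (AUC_ev/D_ev)/(AUC_iv/D_iv) = (182.9345/25)/(384/25) = 7.31738/15.36 = 0.4764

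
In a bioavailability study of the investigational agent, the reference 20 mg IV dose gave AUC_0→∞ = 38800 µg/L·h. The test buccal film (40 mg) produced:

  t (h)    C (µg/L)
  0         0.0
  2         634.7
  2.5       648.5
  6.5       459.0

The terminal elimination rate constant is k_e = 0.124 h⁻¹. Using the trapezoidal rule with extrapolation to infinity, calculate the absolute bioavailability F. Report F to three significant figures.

Trapezoidal AUC_0→6.5 (buccal film):
  [0→2]: (0.0+634.7)/2 × 2 = 634.7
  [2→2.5]: (634.7+648.5)/2 × 0.5 = 320.8
  [2.5→6.5]: (648.5+459.0)/2 × 4 = 2215.0
  Sum = 3170.5 µg/L·h
Tail: C_last/k_e = 459.0/0.124 = 3701.613
AUC_0→∞ (buccal film) = 3170.5 + 3701.613 = 6872.113 µg/L·h
F = (AUC_ev/D_ev)/(AUC_iv/D_iv) = (6872.113/40)/(38800/20) = 171.803/1940 = 0.0886

F = 0.0886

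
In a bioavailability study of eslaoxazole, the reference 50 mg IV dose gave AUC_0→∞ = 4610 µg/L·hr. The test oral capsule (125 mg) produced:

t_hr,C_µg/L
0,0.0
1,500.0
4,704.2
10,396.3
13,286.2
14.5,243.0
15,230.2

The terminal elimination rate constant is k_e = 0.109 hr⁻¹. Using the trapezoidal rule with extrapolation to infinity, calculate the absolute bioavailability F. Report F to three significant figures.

Trapezoidal AUC_0→15 (oral capsule):
  [0→1]: (0.0+500.0)/2 × 1 = 250.0
  [1→4]: (500.0+704.2)/2 × 3 = 1806.3
  [4→10]: (704.2+396.3)/2 × 6 = 3301.5
  [10→13]: (396.3+286.2)/2 × 3 = 1023.75
  [13→14.5]: (286.2+243.0)/2 × 1.5 = 396.9
  [14.5→15]: (243.0+230.2)/2 × 0.5 = 118.3
  Sum = 6896.75 µg/L·hr
Tail: C_last/k_e = 230.2/0.109 = 2111.927
AUC_0→∞ (oral capsule) = 6896.75 + 2111.927 = 9008.677 µg/L·hr
F = (AUC_ev/D_ev)/(AUC_iv/D_iv) = (9008.677/125)/(4610/50) = 72.069416/92.2 = 0.7817

F = 0.782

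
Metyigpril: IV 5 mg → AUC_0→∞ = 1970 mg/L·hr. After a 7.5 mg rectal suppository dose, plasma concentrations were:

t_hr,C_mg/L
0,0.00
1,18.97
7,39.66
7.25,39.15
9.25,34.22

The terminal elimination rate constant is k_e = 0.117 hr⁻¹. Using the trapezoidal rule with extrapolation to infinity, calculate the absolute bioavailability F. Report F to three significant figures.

F = 0.190

Trapezoidal AUC_0→9.25 (rectal suppository):
  [0→1]: (0.00+18.97)/2 × 1 = 9.485
  [1→7]: (18.97+39.66)/2 × 6 = 175.89
  [7→7.25]: (39.66+39.15)/2 × 0.25 = 9.85125
  [7.25→9.25]: (39.15+34.22)/2 × 2 = 73.37
  Sum = 268.59625 mg/L·hr
Tail: C_last/k_e = 34.22/0.117 = 292.479
AUC_0→∞ (rectal suppository) = 268.59625 + 292.479 = 561.07525 mg/L·hr
F = (AUC_ev/D_ev)/(AUC_iv/D_iv) = (561.07525/7.5)/(1970/5) = 74.81/394 = 0.1899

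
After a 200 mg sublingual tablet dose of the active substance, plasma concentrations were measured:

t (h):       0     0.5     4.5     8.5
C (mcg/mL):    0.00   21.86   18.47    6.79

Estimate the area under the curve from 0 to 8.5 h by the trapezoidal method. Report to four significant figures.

Trapezoidal AUC_0→8.5:
  [0→0.5]: (0.00+21.86)/2 × 0.5 = 5.465
  [0.5→4.5]: (21.86+18.47)/2 × 4 = 80.66
  [4.5→8.5]: (18.47+6.79)/2 × 4 = 50.52
  Sum = 136.645 mcg/mL·h

AUC = 136.6 mcg/mL·h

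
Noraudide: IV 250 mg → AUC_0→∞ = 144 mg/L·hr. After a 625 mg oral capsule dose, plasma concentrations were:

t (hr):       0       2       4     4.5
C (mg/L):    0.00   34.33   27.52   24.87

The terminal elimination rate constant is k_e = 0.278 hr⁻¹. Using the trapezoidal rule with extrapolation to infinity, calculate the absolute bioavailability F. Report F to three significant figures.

F = 0.552

Trapezoidal AUC_0→4.5 (oral capsule):
  [0→2]: (0.00+34.33)/2 × 2 = 34.33
  [2→4]: (34.33+27.52)/2 × 2 = 61.85
  [4→4.5]: (27.52+24.87)/2 × 0.5 = 13.0975
  Sum = 109.2775 mg/L·hr
Tail: C_last/k_e = 24.87/0.278 = 89.460
AUC_0→∞ (oral capsule) = 109.2775 + 89.460 = 198.7375 mg/L·hr
F = (AUC_ev/D_ev)/(AUC_iv/D_iv) = (198.7375/625)/(144/250) = 0.31798/0.576 = 0.5520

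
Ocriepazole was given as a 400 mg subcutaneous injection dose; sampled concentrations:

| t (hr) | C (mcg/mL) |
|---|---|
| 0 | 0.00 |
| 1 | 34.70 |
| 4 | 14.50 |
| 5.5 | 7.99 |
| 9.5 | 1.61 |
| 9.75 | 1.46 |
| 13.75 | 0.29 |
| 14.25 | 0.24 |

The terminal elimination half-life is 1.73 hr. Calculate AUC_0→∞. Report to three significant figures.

Trapezoidal AUC_0→14.25:
  [0→1]: (0.00+34.70)/2 × 1 = 17.35
  [1→4]: (34.70+14.50)/2 × 3 = 73.8
  [4→5.5]: (14.50+7.99)/2 × 1.5 = 16.8675
  [5.5→9.5]: (7.99+1.61)/2 × 4 = 19.2
  [9.5→9.75]: (1.61+1.46)/2 × 0.25 = 0.38375
  [9.75→13.75]: (1.46+0.29)/2 × 4 = 3.5
  [13.75→14.25]: (0.29+0.24)/2 × 0.5 = 0.1325
  Sum = 131.23375 mcg/mL·hr
k_e = ln2 / t½ = 0.693147 / 1.73 = 0.4007 hr^-1
Extrapolated tail: C_last / k_e = 0.24 / 0.4007 = 0.599
AUC_0→∞ = 131.23375 + 0.599 = 131.83275 mcg/mL·hr

AUC = 132 mcg/mL·hr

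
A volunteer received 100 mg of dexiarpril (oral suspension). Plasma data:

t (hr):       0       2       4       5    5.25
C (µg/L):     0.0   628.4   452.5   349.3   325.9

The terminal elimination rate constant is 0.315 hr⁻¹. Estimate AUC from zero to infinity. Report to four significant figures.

Trapezoidal AUC_0→5.25:
  [0→2]: (0.0+628.4)/2 × 2 = 628.4
  [2→4]: (628.4+452.5)/2 × 2 = 1080.9
  [4→5]: (452.5+349.3)/2 × 1 = 400.9
  [5→5.25]: (349.3+325.9)/2 × 0.25 = 84.4
  Sum = 2194.6 µg/L·hr
Extrapolated tail: C_last / k_e = 325.9 / 0.315 = 1034.603
AUC_0→∞ = 2194.6 + 1034.603 = 3229.203 µg/L·hr

AUC = 3229 µg/L·hr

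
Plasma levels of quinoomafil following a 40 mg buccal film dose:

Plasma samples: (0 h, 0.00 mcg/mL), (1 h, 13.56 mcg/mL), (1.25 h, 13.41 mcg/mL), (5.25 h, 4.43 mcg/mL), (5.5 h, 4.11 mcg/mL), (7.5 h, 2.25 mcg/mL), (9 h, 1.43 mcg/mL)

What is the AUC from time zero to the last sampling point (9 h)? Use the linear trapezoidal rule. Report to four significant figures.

Trapezoidal AUC_0→9:
  [0→1]: (0.00+13.56)/2 × 1 = 6.78
  [1→1.25]: (13.56+13.41)/2 × 0.25 = 3.37125
  [1.25→5.25]: (13.41+4.43)/2 × 4 = 35.68
  [5.25→5.5]: (4.43+4.11)/2 × 0.25 = 1.0675
  [5.5→7.5]: (4.11+2.25)/2 × 2 = 6.36
  [7.5→9]: (2.25+1.43)/2 × 1.5 = 2.76
  Sum = 56.01875 mcg/mL·h

AUC = 56.02 mcg/mL·h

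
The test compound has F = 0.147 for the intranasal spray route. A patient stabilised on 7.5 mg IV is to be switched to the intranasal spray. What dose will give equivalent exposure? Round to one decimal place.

For equal systemic exposure: F × D_ev = D_iv
D_ev = D_iv / F = 7.5 / 0.147 = 51.0204 mg

D_intranasal = 51.0 mg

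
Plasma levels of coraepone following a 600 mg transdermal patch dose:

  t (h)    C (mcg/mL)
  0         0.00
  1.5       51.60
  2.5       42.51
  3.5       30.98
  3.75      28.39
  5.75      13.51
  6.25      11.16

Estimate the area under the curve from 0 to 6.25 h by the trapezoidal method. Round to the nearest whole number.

AUC = 178 mcg/mL·h

Trapezoidal AUC_0→6.25:
  [0→1.5]: (0.00+51.60)/2 × 1.5 = 38.7
  [1.5→2.5]: (51.60+42.51)/2 × 1 = 47.055
  [2.5→3.5]: (42.51+30.98)/2 × 1 = 36.745
  [3.5→3.75]: (30.98+28.39)/2 × 0.25 = 7.42125
  [3.75→5.75]: (28.39+13.51)/2 × 2 = 41.9
  [5.75→6.25]: (13.51+11.16)/2 × 0.5 = 6.1675
  Sum = 177.98875 mcg/mL·h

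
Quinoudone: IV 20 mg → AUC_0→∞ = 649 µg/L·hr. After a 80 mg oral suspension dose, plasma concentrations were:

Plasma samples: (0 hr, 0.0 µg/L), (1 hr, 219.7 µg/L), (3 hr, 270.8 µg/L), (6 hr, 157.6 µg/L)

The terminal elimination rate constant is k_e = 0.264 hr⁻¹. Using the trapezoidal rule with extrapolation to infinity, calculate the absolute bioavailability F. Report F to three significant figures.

F = 0.709

Trapezoidal AUC_0→6 (oral suspension):
  [0→1]: (0.0+219.7)/2 × 1 = 109.85
  [1→3]: (219.7+270.8)/2 × 2 = 490.5
  [3→6]: (270.8+157.6)/2 × 3 = 642.6
  Sum = 1242.95 µg/L·hr
Tail: C_last/k_e = 157.6/0.264 = 596.970
AUC_0→∞ (oral suspension) = 1242.95 + 596.970 = 1839.92 µg/L·hr
F = (AUC_ev/D_ev)/(AUC_iv/D_iv) = (1839.92/80)/(649/20) = 22.999/32.45 = 0.7088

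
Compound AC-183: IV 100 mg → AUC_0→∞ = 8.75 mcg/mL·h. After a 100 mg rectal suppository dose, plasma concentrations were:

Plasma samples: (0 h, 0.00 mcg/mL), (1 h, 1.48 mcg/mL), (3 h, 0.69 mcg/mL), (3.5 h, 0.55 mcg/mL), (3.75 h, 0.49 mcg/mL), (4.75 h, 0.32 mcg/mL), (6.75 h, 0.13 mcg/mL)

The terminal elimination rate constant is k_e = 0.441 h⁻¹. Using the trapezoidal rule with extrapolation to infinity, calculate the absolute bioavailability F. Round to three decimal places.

Trapezoidal AUC_0→6.75 (rectal suppository):
  [0→1]: (0.00+1.48)/2 × 1 = 0.74
  [1→3]: (1.48+0.69)/2 × 2 = 2.17
  [3→3.5]: (0.69+0.55)/2 × 0.5 = 0.31
  [3.5→3.75]: (0.55+0.49)/2 × 0.25 = 0.13
  [3.75→4.75]: (0.49+0.32)/2 × 1 = 0.405
  [4.75→6.75]: (0.32+0.13)/2 × 2 = 0.45
  Sum = 4.205 mcg/mL·h
Tail: C_last/k_e = 0.13/0.441 = 0.295
AUC_0→∞ (rectal suppository) = 4.205 + 0.295 = 4.5 mcg/mL·h
F = (AUC_ev/D_ev)/(AUC_iv/D_iv) = (4.5/100)/(8.75/100) = 0.045/0.0875 = 0.5143

F = 0.514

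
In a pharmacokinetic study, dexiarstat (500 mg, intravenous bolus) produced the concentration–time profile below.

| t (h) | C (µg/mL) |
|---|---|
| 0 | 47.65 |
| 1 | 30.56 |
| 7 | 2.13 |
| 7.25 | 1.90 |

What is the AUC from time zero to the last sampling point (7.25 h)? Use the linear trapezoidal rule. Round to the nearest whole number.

Trapezoidal AUC_0→7.25:
  [0→1]: (47.65+30.56)/2 × 1 = 39.105
  [1→7]: (30.56+2.13)/2 × 6 = 98.07
  [7→7.25]: (2.13+1.90)/2 × 0.25 = 0.50375
  Sum = 137.67875 µg/mL·h

AUC = 138 µg/mL·h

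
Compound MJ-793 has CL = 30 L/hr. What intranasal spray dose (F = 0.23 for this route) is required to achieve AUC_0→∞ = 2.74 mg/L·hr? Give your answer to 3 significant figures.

Dose = 357 mg

Dose = CL × AUC_0→∞ / F
     = 30 × 2.74 / 0.23 = 357.391 mg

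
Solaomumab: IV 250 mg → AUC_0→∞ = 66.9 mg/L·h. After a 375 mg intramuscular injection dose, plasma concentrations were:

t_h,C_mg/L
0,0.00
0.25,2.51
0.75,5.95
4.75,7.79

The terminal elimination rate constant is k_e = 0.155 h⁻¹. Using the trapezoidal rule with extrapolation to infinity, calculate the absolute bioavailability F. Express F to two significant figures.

Trapezoidal AUC_0→4.75 (intramuscular injection):
  [0→0.25]: (0.00+2.51)/2 × 0.25 = 0.31375
  [0.25→0.75]: (2.51+5.95)/2 × 0.5 = 2.115
  [0.75→4.75]: (5.95+7.79)/2 × 4 = 27.48
  Sum = 29.90875 mg/L·h
Tail: C_last/k_e = 7.79/0.155 = 50.258
AUC_0→∞ (intramuscular injection) = 29.90875 + 50.258 = 80.16675 mg/L·h
F = (AUC_ev/D_ev)/(AUC_iv/D_iv) = (80.16675/375)/(66.9/250) = 0.213778/0.2676 = 0.7989

F = 0.80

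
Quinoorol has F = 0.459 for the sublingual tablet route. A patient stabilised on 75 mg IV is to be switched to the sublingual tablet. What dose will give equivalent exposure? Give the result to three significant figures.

For equal systemic exposure: F × D_ev = D_iv
D_ev = D_iv / F = 75 / 0.459 = 163.399 mg

D_sublingual = 163 mg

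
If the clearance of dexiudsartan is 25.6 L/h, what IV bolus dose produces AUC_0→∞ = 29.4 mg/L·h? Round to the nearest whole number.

Dose = 753 mg

Dose_iv = CL × AUC_0→∞
     = 25.6 × 29.4 = 752.64 mg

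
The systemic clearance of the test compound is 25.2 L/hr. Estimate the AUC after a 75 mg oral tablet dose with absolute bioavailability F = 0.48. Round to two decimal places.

AUC = 1.43 mg/L·hr

AUC_0→∞ = F × Dose / CL
        = 0.48 × 75 / 25.2 = 1.42857 mg/L·hr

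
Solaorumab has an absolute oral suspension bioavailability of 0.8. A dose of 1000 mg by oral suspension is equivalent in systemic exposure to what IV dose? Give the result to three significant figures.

Systemic exposure from an extravascular dose = F × D_ev, so the equivalent IV dose is F × D_ev.
D_iv = F × D_ev = 0.8 × 1000 = 800 mg

D_iv = 800 mg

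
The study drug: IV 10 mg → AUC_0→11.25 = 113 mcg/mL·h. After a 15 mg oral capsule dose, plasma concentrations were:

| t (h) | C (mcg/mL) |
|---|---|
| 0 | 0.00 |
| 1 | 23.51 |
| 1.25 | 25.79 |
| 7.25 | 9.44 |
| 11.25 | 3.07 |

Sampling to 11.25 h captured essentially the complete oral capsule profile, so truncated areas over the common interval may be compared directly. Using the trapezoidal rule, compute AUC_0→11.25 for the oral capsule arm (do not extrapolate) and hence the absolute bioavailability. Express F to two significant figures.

Trapezoidal AUC_0→11.25 (oral capsule):
  [0→1]: (0.00+23.51)/2 × 1 = 11.755
  [1→1.25]: (23.51+25.79)/2 × 0.25 = 6.1625
  [1.25→7.25]: (25.79+9.44)/2 × 6 = 105.69
  [7.25→11.25]: (9.44+3.07)/2 × 4 = 25.02
  Sum = 148.6275 mcg/mL·h
F = (AUC_ev/D_ev)/(AUC_iv/D_iv) = (148.6275/15)/(113/10) = 9.9085/11.3 = 0.8769

F = 0.88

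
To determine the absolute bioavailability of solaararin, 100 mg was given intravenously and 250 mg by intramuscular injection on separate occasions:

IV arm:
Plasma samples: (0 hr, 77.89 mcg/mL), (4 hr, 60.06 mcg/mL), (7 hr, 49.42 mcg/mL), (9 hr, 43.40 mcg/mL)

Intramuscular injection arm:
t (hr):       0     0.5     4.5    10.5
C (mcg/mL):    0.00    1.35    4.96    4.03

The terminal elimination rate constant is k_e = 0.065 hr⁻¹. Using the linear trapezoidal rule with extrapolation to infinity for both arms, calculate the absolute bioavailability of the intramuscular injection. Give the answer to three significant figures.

F = 0.0340

Trapezoidal AUC_0→9 (IV):
  [0→4]: (77.89+60.06)/2 × 4 = 275.9
  [4→7]: (60.06+49.42)/2 × 3 = 164.22
  [7→9]: (49.42+43.40)/2 × 2 = 92.82
  Sum = 532.94 mcg/mL·hr
IV tail: 43.40/0.065 = 667.692; AUC_iv,0→∞ = 532.94 + 667.692 = 1200.632 mcg/mL·hr
Trapezoidal AUC_0→10.5 (intramuscular injection):
  [0→0.5]: (0.00+1.35)/2 × 0.5 = 0.3375
  [0.5→4.5]: (1.35+4.96)/2 × 4 = 12.62
  [4.5→10.5]: (4.96+4.03)/2 × 6 = 26.97
  Sum = 39.9275 mcg/mL·hr
intramuscular injection tail: 4.03/0.065 = 62.000; AUC_ev,0→∞ = 39.9275 + 62.000 = 101.9275 mcg/mL·hr
F = (AUC_ev/D_ev)/(AUC_iv/D_iv) = (101.9275/250)/(1200.632/100) = 0.40771/12.00632 = 0.0340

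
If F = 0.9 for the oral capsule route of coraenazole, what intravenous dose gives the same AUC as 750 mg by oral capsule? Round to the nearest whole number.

Systemic exposure from an extravascular dose = F × D_ev, so the equivalent IV dose is F × D_ev.
D_iv = F × D_ev = 0.9 × 750 = 675 mg

D_iv = 675 mg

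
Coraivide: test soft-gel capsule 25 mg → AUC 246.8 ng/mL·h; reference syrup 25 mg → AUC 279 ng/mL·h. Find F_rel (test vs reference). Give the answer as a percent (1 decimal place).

F_rel = (AUC_test/D_test) / (AUC_ref/D_ref)
      = (246.8/25) / (279/25)
      = 9.872 / 11.16 = 0.8846 = 88.46%

F_rel = 88.5%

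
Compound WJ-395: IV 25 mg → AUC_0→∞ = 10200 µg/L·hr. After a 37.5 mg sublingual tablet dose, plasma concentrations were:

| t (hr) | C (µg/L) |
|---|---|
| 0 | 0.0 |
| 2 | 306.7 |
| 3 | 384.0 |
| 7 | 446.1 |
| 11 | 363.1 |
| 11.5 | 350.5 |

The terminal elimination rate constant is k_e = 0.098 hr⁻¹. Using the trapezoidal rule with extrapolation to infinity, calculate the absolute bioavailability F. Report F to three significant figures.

Trapezoidal AUC_0→11.5 (sublingual tablet):
  [0→2]: (0.0+306.7)/2 × 2 = 306.7
  [2→3]: (306.7+384.0)/2 × 1 = 345.35
  [3→7]: (384.0+446.1)/2 × 4 = 1660.2
  [7→11]: (446.1+363.1)/2 × 4 = 1618.4
  [11→11.5]: (363.1+350.5)/2 × 0.5 = 178.4
  Sum = 4109.05 µg/L·hr
Tail: C_last/k_e = 350.5/0.098 = 3576.531
AUC_0→∞ (sublingual tablet) = 4109.05 + 3576.531 = 7685.581 µg/L·hr
F = (AUC_ev/D_ev)/(AUC_iv/D_iv) = (7685.581/37.5)/(10200/25) = 204.949/408 = 0.5023

F = 0.502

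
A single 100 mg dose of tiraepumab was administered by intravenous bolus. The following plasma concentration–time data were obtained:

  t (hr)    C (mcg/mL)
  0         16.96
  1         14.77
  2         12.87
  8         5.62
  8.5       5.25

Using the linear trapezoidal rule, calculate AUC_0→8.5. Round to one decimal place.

AUC = 87.9 mcg/mL·hr

Trapezoidal AUC_0→8.5:
  [0→1]: (16.96+14.77)/2 × 1 = 15.865
  [1→2]: (14.77+12.87)/2 × 1 = 13.82
  [2→8]: (12.87+5.62)/2 × 6 = 55.47
  [8→8.5]: (5.62+5.25)/2 × 0.5 = 2.7175
  Sum = 87.8725 mcg/mL·hr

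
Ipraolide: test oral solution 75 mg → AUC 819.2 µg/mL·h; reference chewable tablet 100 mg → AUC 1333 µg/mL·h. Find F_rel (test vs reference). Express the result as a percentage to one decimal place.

F_rel = 81.9%

F_rel = (AUC_test/D_test) / (AUC_ref/D_ref)
      = (819.2/75) / (1333/100)
      = 10.9227 / 13.33 = 0.8194 = 81.94%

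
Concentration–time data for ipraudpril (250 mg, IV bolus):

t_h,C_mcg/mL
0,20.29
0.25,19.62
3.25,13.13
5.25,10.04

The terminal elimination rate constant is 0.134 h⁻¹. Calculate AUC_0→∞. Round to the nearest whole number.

AUC = 152 mcg/mL·h

Trapezoidal AUC_0→5.25:
  [0→0.25]: (20.29+19.62)/2 × 0.25 = 4.98875
  [0.25→3.25]: (19.62+13.13)/2 × 3 = 49.125
  [3.25→5.25]: (13.13+10.04)/2 × 2 = 23.17
  Sum = 77.28375 mcg/mL·h
Extrapolated tail: C_last / k_e = 10.04 / 0.134 = 74.925
AUC_0→∞ = 77.28375 + 74.925 = 152.20875 mcg/mL·h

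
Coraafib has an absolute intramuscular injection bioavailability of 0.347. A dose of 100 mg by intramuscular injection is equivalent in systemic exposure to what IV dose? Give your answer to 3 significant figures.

Systemic exposure from an extravascular dose = F × D_ev, so the equivalent IV dose is F × D_ev.
D_iv = F × D_ev = 0.347 × 100 = 34.7 mg

D_iv = 34.7 mg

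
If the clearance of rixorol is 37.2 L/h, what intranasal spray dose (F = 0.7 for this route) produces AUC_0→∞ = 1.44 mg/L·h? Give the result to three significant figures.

Dose = 76.5 mg

Dose = CL × AUC_0→∞ / F
     = 37.2 × 1.44 / 0.7 = 76.5257 mg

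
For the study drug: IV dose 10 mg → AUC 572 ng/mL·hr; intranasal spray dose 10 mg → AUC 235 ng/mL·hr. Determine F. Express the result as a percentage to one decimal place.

F = 41.1%

F = (AUC_ev / D_ev) / (AUC_iv / D_iv)
  = (235/10) / (572/10)
  = 23.5 / 57.2 = 0.4108
  = 41.08%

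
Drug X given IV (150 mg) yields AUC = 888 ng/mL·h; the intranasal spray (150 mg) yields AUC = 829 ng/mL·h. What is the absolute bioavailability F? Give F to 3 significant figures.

F = (AUC_ev / D_ev) / (AUC_iv / D_iv)
  = (829/150) / (888/150)
  = 5.52667 / 5.92 = 0.9336

F = 0.934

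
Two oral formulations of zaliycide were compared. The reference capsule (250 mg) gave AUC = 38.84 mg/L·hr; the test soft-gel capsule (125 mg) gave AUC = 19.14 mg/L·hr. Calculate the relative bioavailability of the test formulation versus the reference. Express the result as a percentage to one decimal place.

F_rel = 98.6%

F_rel = (AUC_test/D_test) / (AUC_ref/D_ref)
      = (19.14/125) / (38.84/250)
      = 0.15312 / 0.15536 = 0.9856 = 98.56%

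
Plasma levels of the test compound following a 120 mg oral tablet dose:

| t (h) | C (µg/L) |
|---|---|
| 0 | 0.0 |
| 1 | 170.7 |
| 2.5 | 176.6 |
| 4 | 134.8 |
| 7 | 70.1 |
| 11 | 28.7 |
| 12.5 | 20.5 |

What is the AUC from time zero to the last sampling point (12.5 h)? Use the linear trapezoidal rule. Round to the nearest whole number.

Trapezoidal AUC_0→12.5:
  [0→1]: (0.0+170.7)/2 × 1 = 85.35
  [1→2.5]: (170.7+176.6)/2 × 1.5 = 260.475
  [2.5→4]: (176.6+134.8)/2 × 1.5 = 233.55
  [4→7]: (134.8+70.1)/2 × 3 = 307.35
  [7→11]: (70.1+28.7)/2 × 4 = 197.6
  [11→12.5]: (28.7+20.5)/2 × 1.5 = 36.9
  Sum = 1121.225 µg/L·h

AUC = 1121 µg/L·h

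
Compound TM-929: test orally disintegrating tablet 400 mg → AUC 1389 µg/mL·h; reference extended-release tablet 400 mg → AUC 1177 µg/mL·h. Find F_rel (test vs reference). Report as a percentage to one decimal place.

F_rel = (AUC_test/D_test) / (AUC_ref/D_ref)
      = (1389/400) / (1177/400)
      = 3.4725 / 2.9425 = 1.1801 = 118.01%

F_rel = 118.0%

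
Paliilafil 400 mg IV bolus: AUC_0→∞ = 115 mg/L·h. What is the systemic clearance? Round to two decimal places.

CL = 3.48 L/h

CL = Dose_iv / AUC_0→∞
   = 400 / 115 = 3.47826 L/h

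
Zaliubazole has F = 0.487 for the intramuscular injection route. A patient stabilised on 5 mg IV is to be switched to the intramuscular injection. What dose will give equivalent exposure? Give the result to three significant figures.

For equal systemic exposure: F × D_ev = D_iv
D_ev = D_iv / F = 5 / 0.487 = 10.2669 mg

D_intramuscular = 10.3 mg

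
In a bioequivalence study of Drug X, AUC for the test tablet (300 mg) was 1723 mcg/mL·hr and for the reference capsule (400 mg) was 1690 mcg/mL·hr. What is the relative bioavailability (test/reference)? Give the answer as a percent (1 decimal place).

F_rel = (AUC_test/D_test) / (AUC_ref/D_ref)
      = (1723/300) / (1690/400)
      = 5.74333 / 4.225 = 1.3594 = 135.94%

F_rel = 135.9%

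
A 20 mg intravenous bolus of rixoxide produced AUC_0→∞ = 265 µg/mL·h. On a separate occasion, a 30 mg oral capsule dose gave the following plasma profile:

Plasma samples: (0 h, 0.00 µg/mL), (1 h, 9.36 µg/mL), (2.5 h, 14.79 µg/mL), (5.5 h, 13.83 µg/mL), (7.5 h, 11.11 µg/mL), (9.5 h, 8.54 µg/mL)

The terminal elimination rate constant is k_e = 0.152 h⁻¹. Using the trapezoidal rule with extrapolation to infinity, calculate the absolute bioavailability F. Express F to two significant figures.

F = 0.42

Trapezoidal AUC_0→9.5 (oral capsule):
  [0→1]: (0.00+9.36)/2 × 1 = 4.68
  [1→2.5]: (9.36+14.79)/2 × 1.5 = 18.1125
  [2.5→5.5]: (14.79+13.83)/2 × 3 = 42.93
  [5.5→7.5]: (13.83+11.11)/2 × 2 = 24.94
  [7.5→9.5]: (11.11+8.54)/2 × 2 = 19.65
  Sum = 110.3125 µg/mL·h
Tail: C_last/k_e = 8.54/0.152 = 56.184
AUC_0→∞ (oral capsule) = 110.3125 + 56.184 = 166.4965 µg/mL·h
F = (AUC_ev/D_ev)/(AUC_iv/D_iv) = (166.4965/30)/(265/20) = 5.54988/13.25 = 0.4189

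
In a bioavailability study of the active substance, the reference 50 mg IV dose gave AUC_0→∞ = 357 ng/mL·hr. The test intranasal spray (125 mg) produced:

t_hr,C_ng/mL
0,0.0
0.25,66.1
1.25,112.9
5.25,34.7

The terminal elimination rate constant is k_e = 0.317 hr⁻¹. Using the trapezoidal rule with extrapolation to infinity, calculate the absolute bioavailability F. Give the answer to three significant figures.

F = 0.563

Trapezoidal AUC_0→5.25 (intranasal spray):
  [0→0.25]: (0.0+66.1)/2 × 0.25 = 8.2625
  [0.25→1.25]: (66.1+112.9)/2 × 1 = 89.5
  [1.25→5.25]: (112.9+34.7)/2 × 4 = 295.2
  Sum = 392.9625 ng/mL·hr
Tail: C_last/k_e = 34.7/0.317 = 109.464
AUC_0→∞ (intranasal spray) = 392.9625 + 109.464 = 502.4265 ng/mL·hr
F = (AUC_ev/D_ev)/(AUC_iv/D_iv) = (502.4265/125)/(357/50) = 4.019412/7.14 = 0.5629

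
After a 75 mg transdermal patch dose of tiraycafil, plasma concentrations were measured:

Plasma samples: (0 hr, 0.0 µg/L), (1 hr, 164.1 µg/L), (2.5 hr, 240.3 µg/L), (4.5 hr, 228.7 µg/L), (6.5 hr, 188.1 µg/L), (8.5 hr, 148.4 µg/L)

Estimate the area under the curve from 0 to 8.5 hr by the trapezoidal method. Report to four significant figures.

AUC = 1608 µg/L·hr

Trapezoidal AUC_0→8.5:
  [0→1]: (0.0+164.1)/2 × 1 = 82.05
  [1→2.5]: (164.1+240.3)/2 × 1.5 = 303.3
  [2.5→4.5]: (240.3+228.7)/2 × 2 = 469.0
  [4.5→6.5]: (228.7+188.1)/2 × 2 = 416.8
  [6.5→8.5]: (188.1+148.4)/2 × 2 = 336.5
  Sum = 1607.65 µg/L·hr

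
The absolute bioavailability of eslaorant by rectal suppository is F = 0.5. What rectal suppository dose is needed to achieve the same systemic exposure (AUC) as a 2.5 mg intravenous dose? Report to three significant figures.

D_rectal = 5.00 mg

For equal systemic exposure: F × D_ev = D_iv
D_ev = D_iv / F = 2.5 / 0.5 = 5 mg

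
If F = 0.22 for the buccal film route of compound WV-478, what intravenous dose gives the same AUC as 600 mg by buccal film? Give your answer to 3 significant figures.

D_iv = 132 mg

Systemic exposure from an extravascular dose = F × D_ev, so the equivalent IV dose is F × D_ev.
D_iv = F × D_ev = 0.22 × 600 = 132 mg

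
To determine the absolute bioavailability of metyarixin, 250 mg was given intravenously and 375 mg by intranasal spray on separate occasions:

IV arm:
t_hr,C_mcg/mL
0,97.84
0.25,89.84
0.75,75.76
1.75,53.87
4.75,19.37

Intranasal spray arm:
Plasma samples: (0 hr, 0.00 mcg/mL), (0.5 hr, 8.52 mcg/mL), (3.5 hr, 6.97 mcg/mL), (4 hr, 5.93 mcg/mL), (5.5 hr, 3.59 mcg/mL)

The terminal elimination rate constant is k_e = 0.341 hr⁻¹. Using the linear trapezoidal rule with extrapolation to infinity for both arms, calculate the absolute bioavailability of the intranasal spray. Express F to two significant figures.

F = 0.10

Trapezoidal AUC_0→4.75 (IV):
  [0→0.25]: (97.84+89.84)/2 × 0.25 = 23.46
  [0.25→0.75]: (89.84+75.76)/2 × 0.5 = 41.4
  [0.75→1.75]: (75.76+53.87)/2 × 1 = 64.815
  [1.75→4.75]: (53.87+19.37)/2 × 3 = 109.86
  Sum = 239.535 mcg/mL·hr
IV tail: 19.37/0.341 = 56.804; AUC_iv,0→∞ = 239.535 + 56.804 = 296.339 mcg/mL·hr
Trapezoidal AUC_0→5.5 (intranasal spray):
  [0→0.5]: (0.00+8.52)/2 × 0.5 = 2.13
  [0.5→3.5]: (8.52+6.97)/2 × 3 = 23.235
  [3.5→4]: (6.97+5.93)/2 × 0.5 = 3.225
  [4→5.5]: (5.93+3.59)/2 × 1.5 = 7.14
  Sum = 35.73 mcg/mL·hr
intranasal spray tail: 3.59/0.341 = 10.528; AUC_ev,0→∞ = 35.73 + 10.528 = 46.258 mcg/mL·hr
F = (AUC_ev/D_ev)/(AUC_iv/D_iv) = (46.258/375)/(296.339/250) = 0.123355/1.185356 = 0.1041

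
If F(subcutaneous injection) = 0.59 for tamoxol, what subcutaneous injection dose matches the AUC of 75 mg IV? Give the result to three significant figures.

D_subcutaneous = 127 mg

For equal systemic exposure: F × D_ev = D_iv
D_ev = D_iv / F = 75 / 0.59 = 127.119 mg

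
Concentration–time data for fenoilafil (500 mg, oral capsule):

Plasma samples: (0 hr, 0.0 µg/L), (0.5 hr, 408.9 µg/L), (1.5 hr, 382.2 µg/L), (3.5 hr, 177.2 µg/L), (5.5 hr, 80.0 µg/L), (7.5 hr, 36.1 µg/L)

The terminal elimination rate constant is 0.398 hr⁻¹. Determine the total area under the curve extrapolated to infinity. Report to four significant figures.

AUC = 1521 µg/L·hr

Trapezoidal AUC_0→7.5:
  [0→0.5]: (0.0+408.9)/2 × 0.5 = 102.225
  [0.5→1.5]: (408.9+382.2)/2 × 1 = 395.55
  [1.5→3.5]: (382.2+177.2)/2 × 2 = 559.4
  [3.5→5.5]: (177.2+80.0)/2 × 2 = 257.2
  [5.5→7.5]: (80.0+36.1)/2 × 2 = 116.1
  Sum = 1430.475 µg/L·hr
Extrapolated tail: C_last / k_e = 36.1 / 0.398 = 90.704
AUC_0→∞ = 1430.475 + 90.704 = 1521.179 µg/L·hr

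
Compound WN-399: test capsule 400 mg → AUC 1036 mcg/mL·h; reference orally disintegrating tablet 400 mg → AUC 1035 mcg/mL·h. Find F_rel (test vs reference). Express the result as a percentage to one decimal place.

F_rel = 100.1%

F_rel = (AUC_test/D_test) / (AUC_ref/D_ref)
      = (1036/400) / (1035/400)
      = 2.59 / 2.5875 = 1.0010 = 100.10%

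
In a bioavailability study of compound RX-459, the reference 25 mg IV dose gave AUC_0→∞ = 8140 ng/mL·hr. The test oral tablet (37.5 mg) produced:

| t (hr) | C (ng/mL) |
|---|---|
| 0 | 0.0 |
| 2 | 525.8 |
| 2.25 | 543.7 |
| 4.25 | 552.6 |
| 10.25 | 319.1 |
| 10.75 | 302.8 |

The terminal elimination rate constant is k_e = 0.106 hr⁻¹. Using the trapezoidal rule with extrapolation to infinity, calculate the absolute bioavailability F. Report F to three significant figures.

Trapezoidal AUC_0→10.75 (oral tablet):
  [0→2]: (0.0+525.8)/2 × 2 = 525.8
  [2→2.25]: (525.8+543.7)/2 × 0.25 = 133.6875
  [2.25→4.25]: (543.7+552.6)/2 × 2 = 1096.3
  [4.25→10.25]: (552.6+319.1)/2 × 6 = 2615.1
  [10.25→10.75]: (319.1+302.8)/2 × 0.5 = 155.475
  Sum = 4526.3625 ng/mL·hr
Tail: C_last/k_e = 302.8/0.106 = 2856.604
AUC_0→∞ (oral tablet) = 4526.3625 + 2856.604 = 7382.9665 ng/mL·hr
F = (AUC_ev/D_ev)/(AUC_iv/D_iv) = (7382.9665/37.5)/(8140/25) = 196.879/325.6 = 0.6047

F = 0.605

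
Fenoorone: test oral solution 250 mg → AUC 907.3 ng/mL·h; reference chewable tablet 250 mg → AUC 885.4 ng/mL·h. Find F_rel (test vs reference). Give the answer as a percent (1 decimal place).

F_rel = (AUC_test/D_test) / (AUC_ref/D_ref)
      = (907.3/250) / (885.4/250)
      = 3.6292 / 3.5416 = 1.0247 = 102.47%

F_rel = 102.5%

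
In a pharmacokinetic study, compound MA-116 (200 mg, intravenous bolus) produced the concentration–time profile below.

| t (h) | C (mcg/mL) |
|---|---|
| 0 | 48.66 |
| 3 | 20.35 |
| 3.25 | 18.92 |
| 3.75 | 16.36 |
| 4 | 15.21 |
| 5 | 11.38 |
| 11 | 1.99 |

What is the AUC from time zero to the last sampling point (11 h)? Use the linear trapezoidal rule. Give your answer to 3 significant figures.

AUC = 175 mcg/mL·h

Trapezoidal AUC_0→11:
  [0→3]: (48.66+20.35)/2 × 3 = 103.515
  [3→3.25]: (20.35+18.92)/2 × 0.25 = 4.90875
  [3.25→3.75]: (18.92+16.36)/2 × 0.5 = 8.82
  [3.75→4]: (16.36+15.21)/2 × 0.25 = 3.94625
  [4→5]: (15.21+11.38)/2 × 1 = 13.295
  [5→11]: (11.38+1.99)/2 × 6 = 40.11
  Sum = 174.595 mcg/mL·h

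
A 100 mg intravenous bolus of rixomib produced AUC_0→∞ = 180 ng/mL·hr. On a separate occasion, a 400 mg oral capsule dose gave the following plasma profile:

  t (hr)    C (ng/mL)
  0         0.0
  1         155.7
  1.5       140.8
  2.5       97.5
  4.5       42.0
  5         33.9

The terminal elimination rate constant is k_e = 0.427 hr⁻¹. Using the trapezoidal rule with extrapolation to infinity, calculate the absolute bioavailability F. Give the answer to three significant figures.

Trapezoidal AUC_0→5 (oral capsule):
  [0→1]: (0.0+155.7)/2 × 1 = 77.85
  [1→1.5]: (155.7+140.8)/2 × 0.5 = 74.125
  [1.5→2.5]: (140.8+97.5)/2 × 1 = 119.15
  [2.5→4.5]: (97.5+42.0)/2 × 2 = 139.5
  [4.5→5]: (42.0+33.9)/2 × 0.5 = 18.975
  Sum = 429.6 ng/mL·hr
Tail: C_last/k_e = 33.9/0.427 = 79.391
AUC_0→∞ (oral capsule) = 429.6 + 79.391 = 508.991 ng/mL·hr
F = (AUC_ev/D_ev)/(AUC_iv/D_iv) = (508.991/400)/(180/100) = 1.2724775/1.8 = 0.7069

F = 0.707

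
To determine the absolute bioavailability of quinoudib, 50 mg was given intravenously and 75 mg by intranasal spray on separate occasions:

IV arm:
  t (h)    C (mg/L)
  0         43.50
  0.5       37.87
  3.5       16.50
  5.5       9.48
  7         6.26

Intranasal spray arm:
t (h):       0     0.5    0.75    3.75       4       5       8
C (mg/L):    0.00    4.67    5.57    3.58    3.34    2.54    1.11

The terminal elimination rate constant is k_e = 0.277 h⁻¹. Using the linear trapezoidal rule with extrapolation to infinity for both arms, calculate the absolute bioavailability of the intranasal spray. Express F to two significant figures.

Trapezoidal AUC_0→7 (IV):
  [0→0.5]: (43.50+37.87)/2 × 0.5 = 20.3425
  [0.5→3.5]: (37.87+16.50)/2 × 3 = 81.555
  [3.5→5.5]: (16.50+9.48)/2 × 2 = 25.98
  [5.5→7]: (9.48+6.26)/2 × 1.5 = 11.805
  Sum = 139.6825 mg/L·h
IV tail: 6.26/0.277 = 22.599; AUC_iv,0→∞ = 139.6825 + 22.599 = 162.2815 mg/L·h
Trapezoidal AUC_0→8 (intranasal spray):
  [0→0.5]: (0.00+4.67)/2 × 0.5 = 1.1675
  [0.5→0.75]: (4.67+5.57)/2 × 0.25 = 1.28
  [0.75→3.75]: (5.57+3.58)/2 × 3 = 13.725
  [3.75→4]: (3.58+3.34)/2 × 0.25 = 0.865
  [4→5]: (3.34+2.54)/2 × 1 = 2.94
  [5→8]: (2.54+1.11)/2 × 3 = 5.475
  Sum = 25.4525 mg/L·h
intranasal spray tail: 1.11/0.277 = 4.007; AUC_ev,0→∞ = 25.4525 + 4.007 = 29.4595 mg/L·h
F = (AUC_ev/D_ev)/(AUC_iv/D_iv) = (29.4595/75)/(162.2815/50) = 0.392793/3.24563 = 0.1210

F = 0.12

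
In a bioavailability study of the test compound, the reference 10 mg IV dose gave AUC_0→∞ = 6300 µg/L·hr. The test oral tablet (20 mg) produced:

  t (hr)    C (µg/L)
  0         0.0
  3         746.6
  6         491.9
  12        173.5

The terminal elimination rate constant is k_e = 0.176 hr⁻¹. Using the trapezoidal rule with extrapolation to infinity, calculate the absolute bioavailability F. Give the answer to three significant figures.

Trapezoidal AUC_0→12 (oral tablet):
  [0→3]: (0.0+746.6)/2 × 3 = 1119.9
  [3→6]: (746.6+491.9)/2 × 3 = 1857.75
  [6→12]: (491.9+173.5)/2 × 6 = 1996.2
  Sum = 4973.85 µg/L·hr
Tail: C_last/k_e = 173.5/0.176 = 985.795
AUC_0→∞ (oral tablet) = 4973.85 + 985.795 = 5959.645 µg/L·hr
F = (AUC_ev/D_ev)/(AUC_iv/D_iv) = (5959.645/20)/(6300/10) = 297.98225/630 = 0.4730

F = 0.473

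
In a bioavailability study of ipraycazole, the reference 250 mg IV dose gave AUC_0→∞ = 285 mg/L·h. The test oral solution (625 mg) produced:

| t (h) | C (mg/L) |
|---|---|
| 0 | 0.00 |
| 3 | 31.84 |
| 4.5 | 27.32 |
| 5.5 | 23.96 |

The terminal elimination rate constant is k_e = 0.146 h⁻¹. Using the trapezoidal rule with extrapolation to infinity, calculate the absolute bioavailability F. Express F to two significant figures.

Trapezoidal AUC_0→5.5 (oral solution):
  [0→3]: (0.00+31.84)/2 × 3 = 47.76
  [3→4.5]: (31.84+27.32)/2 × 1.5 = 44.37
  [4.5→5.5]: (27.32+23.96)/2 × 1 = 25.64
  Sum = 117.77 mg/L·h
Tail: C_last/k_e = 23.96/0.146 = 164.110
AUC_0→∞ (oral solution) = 117.77 + 164.110 = 281.88 mg/L·h
F = (AUC_ev/D_ev)/(AUC_iv/D_iv) = (281.88/625)/(285/250) = 0.451008/1.14 = 0.3956

F = 0.40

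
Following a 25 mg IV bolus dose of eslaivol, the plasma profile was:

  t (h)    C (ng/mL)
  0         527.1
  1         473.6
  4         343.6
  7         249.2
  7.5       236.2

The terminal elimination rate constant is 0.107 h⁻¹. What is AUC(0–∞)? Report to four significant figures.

Trapezoidal AUC_0→7.5:
  [0→1]: (527.1+473.6)/2 × 1 = 500.35
  [1→4]: (473.6+343.6)/2 × 3 = 1225.8
  [4→7]: (343.6+249.2)/2 × 3 = 889.2
  [7→7.5]: (249.2+236.2)/2 × 0.5 = 121.35
  Sum = 2736.7 ng/mL·h
Extrapolated tail: C_last / k_e = 236.2 / 0.107 = 2207.477
AUC_0→∞ = 2736.7 + 2207.477 = 4944.177 ng/mL·h

AUC = 4944 ng/mL·h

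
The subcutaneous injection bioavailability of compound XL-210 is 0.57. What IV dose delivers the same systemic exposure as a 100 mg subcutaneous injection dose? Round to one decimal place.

D_iv = 57.0 mg

Systemic exposure from an extravascular dose = F × D_ev, so the equivalent IV dose is F × D_ev.
D_iv = F × D_ev = 0.57 × 100 = 57 mg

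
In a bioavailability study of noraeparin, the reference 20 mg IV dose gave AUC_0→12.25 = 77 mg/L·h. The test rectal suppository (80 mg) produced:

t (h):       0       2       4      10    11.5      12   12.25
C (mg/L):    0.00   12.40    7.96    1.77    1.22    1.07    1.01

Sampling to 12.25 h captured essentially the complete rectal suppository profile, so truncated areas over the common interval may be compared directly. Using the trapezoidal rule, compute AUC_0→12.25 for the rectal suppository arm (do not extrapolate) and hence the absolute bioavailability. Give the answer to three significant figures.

F = 0.211

Trapezoidal AUC_0→12.25 (rectal suppository):
  [0→2]: (0.00+12.40)/2 × 2 = 12.4
  [2→4]: (12.40+7.96)/2 × 2 = 20.36
  [4→10]: (7.96+1.77)/2 × 6 = 29.19
  [10→11.5]: (1.77+1.22)/2 × 1.5 = 2.2425
  [11.5→12]: (1.22+1.07)/2 × 0.5 = 0.5725
  [12→12.25]: (1.07+1.01)/2 × 0.25 = 0.26
  Sum = 65.025 mg/L·h
F = (AUC_ev/D_ev)/(AUC_iv/D_iv) = (65.025/80)/(77/20) = 0.8128125/3.85 = 0.2111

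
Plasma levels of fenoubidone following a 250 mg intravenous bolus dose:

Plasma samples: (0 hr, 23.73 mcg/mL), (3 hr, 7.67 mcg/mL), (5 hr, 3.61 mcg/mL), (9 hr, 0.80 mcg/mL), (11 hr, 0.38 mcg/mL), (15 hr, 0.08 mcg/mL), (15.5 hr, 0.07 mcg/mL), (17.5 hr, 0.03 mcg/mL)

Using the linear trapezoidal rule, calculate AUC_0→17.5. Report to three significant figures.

AUC = 69.4 mcg/mL·hr

Trapezoidal AUC_0→17.5:
  [0→3]: (23.73+7.67)/2 × 3 = 47.1
  [3→5]: (7.67+3.61)/2 × 2 = 11.28
  [5→9]: (3.61+0.80)/2 × 4 = 8.82
  [9→11]: (0.80+0.38)/2 × 2 = 1.18
  [11→15]: (0.38+0.08)/2 × 4 = 0.92
  [15→15.5]: (0.08+0.07)/2 × 0.5 = 0.0375
  [15.5→17.5]: (0.07+0.03)/2 × 2 = 0.1
  Sum = 69.4375 mcg/mL·hr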